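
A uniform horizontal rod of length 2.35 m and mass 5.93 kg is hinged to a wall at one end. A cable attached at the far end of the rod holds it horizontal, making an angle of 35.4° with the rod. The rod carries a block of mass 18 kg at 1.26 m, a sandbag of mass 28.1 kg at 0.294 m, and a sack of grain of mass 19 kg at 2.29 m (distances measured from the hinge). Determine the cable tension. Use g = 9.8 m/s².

Take moments about the hinge.
Beam weight: 5.93 × 9.8 = 58.11 N down at 1.175 m → arm 1.175 m, τ = 58.11 × 1.175 = 68.28 N·m clockwise.
Block: 18 × 9.8 = 176.4 N down at 1.26 m → arm 1.26 m, τ = 176.4 × 1.26 = 222.3 N·m clockwise.
Sandbag: 28.1 × 9.8 = 275.4 N down at 0.294 m → arm 0.294 m, τ = 275.4 × 0.294 = 80.97 N·m clockwise.
Sack of grain: 19 × 9.8 = 186.2 N down at 2.29 m → arm 2.29 m, τ = 186.2 × 2.29 = 426.4 N·m clockwise.
Total clockwise load moment = 798 N·m.
The cable tension T acts at 2.35 m; only its component perpendicular to the rod, T sinθ, produces torque. sin 35.4° = 0.5793.
For rotational equilibrium, T × 2.35 × 0.5793 = 798, so T = 798 / 1.361 = 586 N.

T ≈ 586 N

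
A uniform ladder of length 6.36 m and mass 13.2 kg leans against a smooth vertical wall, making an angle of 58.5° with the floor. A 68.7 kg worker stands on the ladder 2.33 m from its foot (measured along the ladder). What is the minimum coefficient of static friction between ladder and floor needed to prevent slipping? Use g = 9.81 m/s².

μ_min ≈ 0.238

Choose the foot of the ladder as the axis so the floor normal and friction both act there and drop out.
Ladder weight 13.2×9.81 = 129.5 N acts at 3.18 m along the ladder; its horizontal arm is 3.18·cos58.5° = 1.662 m → τ = 215.2 N·m clockwise.
Worker: 68.7×9.81 = 673.9 N at 2.33 m → arm 1.217 m → τ = 820.1 N·m clockwise.
Wall normal N acts horizontally at the top; its moment arm is the height L sinθ = 6.36·sin58.5° = 5.423 m, counterclockwise.
For rotational equilibrium, N × 5.423 = 1035, so N = 190.9 N.
ΣFx = 0 ⇒ f = N_wall = 190.9 N. ΣFy = 0 ⇒ N_floor = 803.4 N.
μ_min = f / N_floor = 190.9 / 803.4 = 0.238.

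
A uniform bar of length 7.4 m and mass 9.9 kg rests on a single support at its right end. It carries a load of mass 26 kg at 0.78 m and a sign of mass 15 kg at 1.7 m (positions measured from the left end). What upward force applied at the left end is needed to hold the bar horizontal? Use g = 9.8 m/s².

Take moments about the right end.
Beam weight: 9.9 × 9.8 = 97.02 N down at 3.7 m → arm 3.7 m, τ = 97.02 × 3.7 = 359 N·m counterclockwise.
Load: 26 × 9.8 = 254.8 N down at 0.78 m → arm 6.62 m, τ = 254.8 × 6.62 = 1687 N·m counterclockwise.
Sign: 15 × 9.8 = 147 N down at 1.7 m → arm 5.7 m, τ = 147 × 5.7 = 837.9 N·m counterclockwise.
Net moment of the loads = 2884 N·m counterclockwise.
The upward force F acts at the left end, arm 7.4 m, giving F × 7.4 clockwise.
Στ = 0 ⇒ F × 7.4 = 2884 ⇒ F = 2884 / 7.4 = 390 N.

F ≈ 390 N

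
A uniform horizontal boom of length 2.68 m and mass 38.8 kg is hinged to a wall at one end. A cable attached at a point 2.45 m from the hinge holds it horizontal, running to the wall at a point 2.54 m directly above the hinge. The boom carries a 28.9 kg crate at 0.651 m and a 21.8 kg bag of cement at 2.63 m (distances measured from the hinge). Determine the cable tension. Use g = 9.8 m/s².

T ≈ 712 N

Sum moments about the hinge (the unknown hinge reaction has zero arm there).
Beam weight: 38.8 × 9.8 = 380.2 N down at 1.34 m → arm 1.34 m, τ = 380.2 × 1.34 = 509.5 N·m clockwise.
Crate: 28.9 × 9.8 = 283.2 N down at 0.651 m → arm 0.651 m, τ = 283.2 × 0.651 = 184.4 N·m clockwise.
Bag of cement: 21.8 × 9.8 = 213.6 N down at 2.63 m → arm 2.63 m, τ = 213.6 × 2.63 = 561.8 N·m clockwise.
Total clockwise load moment = 1256 N·m.
The cable tension T acts at 2.45 m; only its component perpendicular to the boom, T sinθ, produces torque. sinθ = h/√(h²+d²) = 2.54/√(2.54²+2.45²) = 0.7197.
Setting net torque to zero: T × 2.45 × 0.7197 = 1256 → T = 1256 / 1.763 = 712 N.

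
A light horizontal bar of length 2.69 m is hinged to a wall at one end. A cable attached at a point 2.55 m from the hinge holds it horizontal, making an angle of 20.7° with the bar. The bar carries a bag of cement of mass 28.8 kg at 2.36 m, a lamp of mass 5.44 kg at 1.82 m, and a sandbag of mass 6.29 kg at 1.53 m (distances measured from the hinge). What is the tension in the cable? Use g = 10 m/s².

T ≈ 971 N

Taking torques about the hinge:
Bag of cement: 28.8 × 10 = 288 N down at 2.36 m → arm 2.36 m, τ = 288 × 2.36 = 679.7 N·m clockwise.
Lamp: 5.44 × 10 = 54.4 N down at 1.82 m → arm 1.82 m, τ = 54.4 × 1.82 = 99.01 N·m clockwise.
Sandbag: 6.29 × 10 = 62.9 N down at 1.53 m → arm 1.53 m, τ = 62.9 × 1.53 = 96.24 N·m clockwise.
Total clockwise load moment = 875 N·m.
The cable tension T acts at 2.55 m; only its component perpendicular to the bar, T sinθ, produces torque. sin 20.7° = 0.3535.
Στ = 0 ⇒ T × 2.55 × 0.3535 = 875 ⇒ T = 875 / 0.9014 = 971 N.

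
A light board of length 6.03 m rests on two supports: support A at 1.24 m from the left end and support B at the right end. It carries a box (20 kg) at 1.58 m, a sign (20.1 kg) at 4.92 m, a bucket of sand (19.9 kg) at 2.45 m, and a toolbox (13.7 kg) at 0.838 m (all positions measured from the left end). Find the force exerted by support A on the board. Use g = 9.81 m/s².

Choose support B as the axis so its reaction then has zero moment arm.
Box: 20 × 9.81 = 196.2 N down at 1.58 m → arm 4.45 m, τ = 196.2 × 4.45 = 873.1 N·m counterclockwise.
Sign: 20.1 × 9.81 = 197.2 N down at 4.92 m → arm 1.11 m, τ = 197.2 × 1.11 = 218.9 N·m counterclockwise.
Bucket of sand: 19.9 × 9.81 = 195.2 N down at 2.45 m → arm 3.58 m, τ = 195.2 × 3.58 = 698.8 N·m counterclockwise.
Toolbox: 13.7 × 9.81 = 134.4 N down at 0.838 m → arm 5.192 m, τ = 134.4 × 5.192 = 697.8 N·m counterclockwise.
Net load moment about support B = 2489 N·m counterclockwise.
Reaction R at support A is upward at 1.24 m, arm 4.79 m → moment R × 4.79 clockwise.
Στ = 0 ⇒ R × 4.79 = 2489 ⇒ R = 520 N.

R_A ≈ 520 N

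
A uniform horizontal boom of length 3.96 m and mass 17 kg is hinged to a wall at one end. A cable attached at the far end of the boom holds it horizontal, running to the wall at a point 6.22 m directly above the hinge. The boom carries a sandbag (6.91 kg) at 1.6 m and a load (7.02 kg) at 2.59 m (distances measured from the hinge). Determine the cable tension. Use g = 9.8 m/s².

T ≈ 185 N

Taking torques about the hinge:
Beam weight: 17 × 9.8 = 166.6 N down at 1.98 m → arm 1.98 m, τ = 166.6 × 1.98 = 329.9 N·m clockwise.
Sandbag: 6.91 × 9.8 = 67.72 N down at 1.6 m → arm 1.6 m, τ = 67.72 × 1.6 = 108.4 N·m clockwise.
Load: 7.02 × 9.8 = 68.8 N down at 2.59 m → arm 2.59 m, τ = 68.8 × 2.59 = 178.2 N·m clockwise.
Total clockwise load moment = 616.5 N·m.
The cable tension T acts at 3.96 m; only its component perpendicular to the boom, T sinθ, produces torque. sinθ = h/√(h²+d²) = 6.22/√(6.22²+3.96²) = 0.8435.
Setting net torque to zero: T × 3.96 × 0.8435 = 616.5 → T = 616.5 / 3.34 = 185 N.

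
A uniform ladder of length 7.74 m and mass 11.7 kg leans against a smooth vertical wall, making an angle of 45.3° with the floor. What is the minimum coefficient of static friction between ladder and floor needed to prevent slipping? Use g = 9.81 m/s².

μ_min ≈ 0.495

About the foot of the ladder:
Ladder weight 11.7×9.81 = 114.8 N acts at 3.87 m along the ladder; its horizontal arm is 3.87·cos45.3° = 2.722 m → τ = 312.5 N·m clockwise.
Wall normal N acts horizontally at the top; its moment arm is the height L sinθ = 7.74·sin45.3° = 5.502 m, counterclockwise.
Στ = 0 ⇒ N × 5.502 = 312.5 ⇒ N = 56.8 N.
ΣFx = 0 ⇒ f = N_wall = 56.8 N. ΣFy = 0 ⇒ N_floor = 114.8 N.
μ_min = f / N_floor = 56.8 / 114.8 = 0.495.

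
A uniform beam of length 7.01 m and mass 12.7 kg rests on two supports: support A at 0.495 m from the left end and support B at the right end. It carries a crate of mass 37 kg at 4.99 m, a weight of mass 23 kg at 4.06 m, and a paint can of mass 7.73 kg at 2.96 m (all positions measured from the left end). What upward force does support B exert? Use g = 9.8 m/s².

Sum moments about support A (its reaction then has zero moment arm).
Beam weight: 12.7 × 9.8 = 124.5 N down at 3.505 m → arm 3.01 m, τ = 124.5 × 3.01 = 374.7 N·m clockwise.
Crate: 37 × 9.8 = 362.6 N down at 4.99 m → arm 4.495 m, τ = 362.6 × 4.495 = 1630 N·m clockwise.
Weight: 23 × 9.8 = 225.4 N down at 4.06 m → arm 3.565 m, τ = 225.4 × 3.565 = 803.6 N·m clockwise.
Paint can: 7.73 × 9.8 = 75.75 N down at 2.96 m → arm 2.465 m, τ = 75.75 × 2.465 = 186.7 N·m clockwise.
Net load moment about support A = 2995 N·m clockwise.
Reaction R at support B is upward at 7.01 m, arm 6.515 m → moment R × 6.515 counterclockwise.
For rotational equilibrium, R × 6.515 = 2995, so R = 460 N.

R_B ≈ 460 N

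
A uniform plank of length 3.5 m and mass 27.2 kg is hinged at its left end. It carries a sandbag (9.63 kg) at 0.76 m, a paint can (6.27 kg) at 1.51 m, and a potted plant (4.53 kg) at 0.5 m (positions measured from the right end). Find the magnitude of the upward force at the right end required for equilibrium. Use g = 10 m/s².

F ≈ 286 N

Sum moments about the left end (the unknown pivot reaction has zero arm there).
Beam weight: 27.2 × 10 = 272 N down at 1.75 m → arm 1.75 m, τ = 272 × 1.75 = 476 N·m clockwise.
Sandbag: 9.63 × 10 = 96.3 N down at 0.76 m → arm 2.74 m, τ = 96.3 × 2.74 = 263.9 N·m clockwise.
Paint can: 6.27 × 10 = 62.7 N down at 1.51 m → arm 1.99 m, τ = 62.7 × 1.99 = 124.8 N·m clockwise.
Potted plant: 4.53 × 10 = 45.3 N down at 0.5 m → arm 3 m, τ = 45.3 × 3 = 135.9 N·m clockwise.
Net moment of the loads = 1001 N·m clockwise.
The upward force F acts at the right end, arm 3.5 m, giving F × 3.5 counterclockwise.
Balancing moments: F × 3.5 = 1001, giving F = 1001 / 3.5 = 286 N.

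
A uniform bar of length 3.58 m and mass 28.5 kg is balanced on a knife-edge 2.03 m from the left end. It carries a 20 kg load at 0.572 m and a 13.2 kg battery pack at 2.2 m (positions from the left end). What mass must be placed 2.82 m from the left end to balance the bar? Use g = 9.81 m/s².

Sum moments about the knife-edge (at 2.03 m from the left end) (the support reaction has zero arm there).
Beam weight: 28.5 × 9.81 = 279.6 N down at 1.79 m → arm 0.24 m, τ = 279.6 × 0.24 = 67.1 N·m counterclockwise.
Load: 20 × 9.81 = 196.2 N down at 0.572 m → arm 1.458 m, τ = 196.2 × 1.458 = 286.1 N·m counterclockwise.
Battery pack: 13.2 × 9.81 = 129.5 N down at 2.2 m → arm 0.17 m, τ = 129.5 × 0.17 = 22.02 N·m clockwise.
Net moment of known loads = 331.2 N·m counterclockwise.
An unknown mass m at 2.82 m has arm 0.79 m; its moment is m·g·0.79 clockwise.
Στ = 0 ⇒ m × 9.81 × 0.79 = 331.2 ⇒ m = 331.2 / (9.81 × 0.79) = 42.7 kg.

m ≈ 42.7 kg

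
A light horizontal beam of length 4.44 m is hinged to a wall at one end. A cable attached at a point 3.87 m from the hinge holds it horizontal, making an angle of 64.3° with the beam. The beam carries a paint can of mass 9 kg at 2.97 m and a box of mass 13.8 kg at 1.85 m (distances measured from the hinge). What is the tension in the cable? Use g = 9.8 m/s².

About the hinge:
Paint can: 9 × 9.8 = 88.2 N down at 2.97 m → arm 2.97 m, τ = 88.2 × 2.97 = 262 N·m clockwise.
Box: 13.8 × 9.8 = 135.2 N down at 1.85 m → arm 1.85 m, τ = 135.2 × 1.85 = 250.1 N·m clockwise.
Total clockwise load moment = 512.1 N·m.
The cable tension T acts at 3.87 m; only its component perpendicular to the beam, T sinθ, produces torque. sin 64.3° = 0.9011.
For rotational equilibrium, T × 3.87 × 0.9011 = 512.1, so T = 512.1 / 3.487 = 147 N.

T ≈ 147 N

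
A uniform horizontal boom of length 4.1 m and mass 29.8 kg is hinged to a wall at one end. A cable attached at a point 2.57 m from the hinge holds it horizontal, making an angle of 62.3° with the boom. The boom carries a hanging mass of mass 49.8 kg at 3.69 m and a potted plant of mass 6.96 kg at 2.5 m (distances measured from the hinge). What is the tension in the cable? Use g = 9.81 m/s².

T ≈ 1130 N

Taking torques about the hinge:
Beam weight: 29.8 × 9.81 = 292.3 N down at 2.05 m → arm 2.05 m, τ = 292.3 × 2.05 = 599.2 N·m clockwise.
Hanging mass: 49.8 × 9.81 = 488.5 N down at 3.69 m → arm 3.69 m, τ = 488.5 × 3.69 = 1803 N·m clockwise.
Potted plant: 6.96 × 9.81 = 68.28 N down at 2.5 m → arm 2.5 m, τ = 68.28 × 2.5 = 170.7 N·m clockwise.
Total clockwise load moment = 2573 N·m.
The cable tension T acts at 2.57 m; only its component perpendicular to the boom, T sinθ, produces torque. sin 62.3° = 0.8854.
Setting net torque to zero: T × 2.57 × 0.8854 = 2573 → T = 2573 / 2.275 = 1130 N.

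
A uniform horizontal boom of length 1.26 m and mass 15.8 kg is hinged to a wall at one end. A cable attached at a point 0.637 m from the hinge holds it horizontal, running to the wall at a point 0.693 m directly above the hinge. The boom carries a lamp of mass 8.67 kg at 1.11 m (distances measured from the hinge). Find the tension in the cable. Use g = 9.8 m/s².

About the hinge:
Beam weight: 15.8 × 9.8 = 154.8 N down at 0.63 m → arm 0.63 m, τ = 154.8 × 0.63 = 97.52 N·m clockwise.
Lamp: 8.67 × 9.8 = 84.97 N down at 1.11 m → arm 1.11 m, τ = 84.97 × 1.11 = 94.32 N·m clockwise.
Total clockwise load moment = 191.8 N·m.
The cable tension T acts at 0.637 m; only its component perpendicular to the boom, T sinθ, produces torque. sinθ = h/√(h²+d²) = 0.693/√(0.693²+0.637²) = 0.7362.
Balancing moments: T × 0.637 × 0.7362 = 191.8, giving T = 191.8 / 0.469 = 409 N.

T ≈ 409 N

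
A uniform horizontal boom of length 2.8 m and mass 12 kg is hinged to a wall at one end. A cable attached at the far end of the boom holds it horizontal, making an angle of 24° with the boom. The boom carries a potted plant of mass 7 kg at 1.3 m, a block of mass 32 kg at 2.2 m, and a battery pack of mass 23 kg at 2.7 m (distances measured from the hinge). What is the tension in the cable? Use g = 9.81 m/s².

About the hinge:
Beam weight: 12 × 9.81 = 117.7 N down at 1.4 m → arm 1.4 m, τ = 117.7 × 1.4 = 164.8 N·m clockwise.
Potted plant: 7 × 9.81 = 68.67 N down at 1.3 m → arm 1.3 m, τ = 68.67 × 1.3 = 89.27 N·m clockwise.
Block: 32 × 9.81 = 313.9 N down at 2.2 m → arm 2.2 m, τ = 313.9 × 2.2 = 690.6 N·m clockwise.
Battery pack: 23 × 9.81 = 225.6 N down at 2.7 m → arm 2.7 m, τ = 225.6 × 2.7 = 609.1 N·m clockwise.
Total clockwise load moment = 1554 N·m.
The cable tension T acts at 2.8 m; only its component perpendicular to the boom, T sinθ, produces torque. sin 24° = 0.4067.
Στ = 0 ⇒ T × 2.8 × 0.4067 = 1554 ⇒ T = 1554 / 1.139 = 1360 N.

T ≈ 1360 N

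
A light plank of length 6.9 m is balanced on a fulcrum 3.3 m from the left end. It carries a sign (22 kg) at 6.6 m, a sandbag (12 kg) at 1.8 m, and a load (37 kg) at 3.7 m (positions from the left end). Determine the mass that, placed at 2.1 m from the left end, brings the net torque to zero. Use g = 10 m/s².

About the fulcrum (at 3.3 m from the left end):
Sign: 22 × 10 = 220 N down at 6.6 m → arm 3.3 m, τ = 220 × 3.3 = 726 N·m clockwise.
Sandbag: 12 × 10 = 120 N down at 1.8 m → arm 1.5 m, τ = 120 × 1.5 = 180 N·m counterclockwise.
Load: 37 × 10 = 370 N down at 3.7 m → arm 0.4 m, τ = 370 × 0.4 = 148 N·m clockwise.
Net moment of known loads = 694 N·m clockwise.
An unknown mass m at 2.1 m has arm 1.2 m; its moment is m·g·1.2 counterclockwise.
Στ = 0 ⇒ m × 10 × 1.2 = 694 ⇒ m = 694 / (10 × 1.2) = 57.8 kg.

m ≈ 57.8 kg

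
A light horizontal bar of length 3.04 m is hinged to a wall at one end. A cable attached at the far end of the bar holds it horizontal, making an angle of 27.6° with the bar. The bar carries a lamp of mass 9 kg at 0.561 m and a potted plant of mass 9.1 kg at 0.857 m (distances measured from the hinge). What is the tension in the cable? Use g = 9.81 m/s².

Taking torques about the hinge:
Lamp: 9 × 9.81 = 88.29 N down at 0.561 m → arm 0.561 m, τ = 88.29 × 0.561 = 49.53 N·m clockwise.
Potted plant: 9.1 × 9.81 = 89.27 N down at 0.857 m → arm 0.857 m, τ = 89.27 × 0.857 = 76.5 N·m clockwise.
Total clockwise load moment = 126 N·m.
The cable tension T acts at 3.04 m; only its component perpendicular to the bar, T sinθ, produces torque. sin 27.6° = 0.4633.
Setting net torque to zero: T × 3.04 × 0.4633 = 126 → T = 126 / 1.408 = 89.5 N.

T ≈ 89.5 N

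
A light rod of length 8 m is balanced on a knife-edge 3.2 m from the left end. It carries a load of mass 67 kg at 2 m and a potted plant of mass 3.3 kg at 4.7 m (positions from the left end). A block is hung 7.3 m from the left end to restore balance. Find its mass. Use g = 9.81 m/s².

Take moments about the knife-edge (at 3.2 m from the left end).
Load: 67 × 9.81 = 657.3 N down at 2 m → arm 1.2 m, τ = 657.3 × 1.2 = 788.8 N·m counterclockwise.
Potted plant: 3.3 × 9.81 = 32.37 N down at 4.7 m → arm 1.5 m, τ = 32.37 × 1.5 = 48.55 N·m clockwise.
Net moment of known loads = 740.2 N·m counterclockwise.
An unknown mass m at 7.3 m has arm 4.1 m; its moment is m·g·4.1 clockwise.
Setting net torque to zero: m × 9.81 × 4.1 = 740.2 → m = 740.2 / (9.81 × 4.1) = 18.4 kg.

m ≈ 18.4 kg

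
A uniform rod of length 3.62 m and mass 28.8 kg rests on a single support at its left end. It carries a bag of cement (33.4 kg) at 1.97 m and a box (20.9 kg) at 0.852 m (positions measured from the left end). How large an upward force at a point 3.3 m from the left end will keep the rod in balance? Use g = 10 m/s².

F ≈ 411 N

Take moments about the left end.
Beam weight: 28.8 × 10 = 288 N down at 1.81 m → arm 1.81 m, τ = 288 × 1.81 = 521.3 N·m clockwise.
Bag of cement: 33.4 × 10 = 334 N down at 1.97 m → arm 1.97 m, τ = 334 × 1.97 = 658 N·m clockwise.
Box: 20.9 × 10 = 209 N down at 0.852 m → arm 0.852 m, τ = 209 × 0.852 = 178.1 N·m clockwise.
Net moment of the loads = 1357 N·m clockwise.
The upward force F acts at a point 3.3 m from the left end, arm 3.3 m, giving F × 3.3 counterclockwise.
Balancing moments: F × 3.3 = 1357, giving F = 1357 / 3.3 = 411 N.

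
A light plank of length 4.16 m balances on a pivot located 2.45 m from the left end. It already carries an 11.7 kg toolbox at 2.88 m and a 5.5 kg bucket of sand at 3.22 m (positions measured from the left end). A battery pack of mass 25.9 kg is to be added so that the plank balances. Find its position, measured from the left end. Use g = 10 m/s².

Sum moments about the pivot (at 2.45 m from the left end) (the support reaction has zero arm there).
Toolbox: 11.7 × 10 = 117 N down at 2.88 m → arm 0.43 m, τ = 117 × 0.43 = 50.31 N·m clockwise.
Bucket of sand: 5.5 × 10 = 55 N down at 3.22 m → arm 0.77 m, τ = 55 × 0.77 = 42.35 N·m clockwise.
Net moment of existing loads = 92.66 N·m clockwise.
The battery pack weighs 25.9 × 10 = 259 N and must supply an equal counterclockwise moment, so its lever arm about the pivot is 92.66 / 259 = 0.358 m.
That puts it at 2.45 − 0.358 = 2.09 m from the left end.

x ≈ 2.09 m from the left end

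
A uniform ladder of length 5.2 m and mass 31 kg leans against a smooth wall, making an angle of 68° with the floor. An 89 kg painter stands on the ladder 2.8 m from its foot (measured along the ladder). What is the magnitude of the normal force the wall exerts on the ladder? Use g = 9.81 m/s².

Take moments about the foot of the ladder.
Ladder weight 31×9.81 = 304.1 N acts at 2.6 m along the ladder; its horizontal arm is 2.6·cos68° = 0.974 m → τ = 296.2 N·m clockwise.
Painter: 89×9.81 = 873.1 N at 2.8 m → arm 1.049 m → τ = 915.9 N·m clockwise.
Wall normal N acts horizontally at the top; its moment arm is the height L sinθ = 5.2·sin68° = 4.821 m, counterclockwise.
Setting net torque to zero: N × 4.821 = 1212 → N = 251 N.

N_wall ≈ 251 N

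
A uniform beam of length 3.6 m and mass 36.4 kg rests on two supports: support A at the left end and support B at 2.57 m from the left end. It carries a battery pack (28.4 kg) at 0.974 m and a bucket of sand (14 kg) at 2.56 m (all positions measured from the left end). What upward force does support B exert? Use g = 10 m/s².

R_B ≈ 502 N

Take moments about support A.
Beam weight: 36.4 × 10 = 364 N down at 1.8 m → arm 1.8 m, τ = 364 × 1.8 = 655.2 N·m clockwise.
Battery pack: 28.4 × 10 = 284 N down at 0.974 m → arm 0.974 m, τ = 284 × 0.974 = 276.6 N·m clockwise.
Bucket of sand: 14 × 10 = 140 N down at 2.56 m → arm 2.56 m, τ = 140 × 2.56 = 358.4 N·m clockwise.
Net load moment about support A = 1290 N·m clockwise.
Reaction R at support B is upward at 2.57 m, arm 2.57 m → moment R × 2.57 counterclockwise.
Balancing moments: R × 2.57 = 1290, giving R = 502 N.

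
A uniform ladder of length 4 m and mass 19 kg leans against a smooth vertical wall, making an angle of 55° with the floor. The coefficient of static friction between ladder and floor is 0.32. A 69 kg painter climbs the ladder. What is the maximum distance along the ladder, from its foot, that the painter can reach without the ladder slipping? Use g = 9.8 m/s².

Choose the foot of the ladder as the axis so the floor normal and friction both act there and drop out.
Ladder weight 19×9.8 = 186.2 N acts at 2 m along the ladder; its horizontal arm is 2·cos55° = 1.147 m → τ = 213.6 N·m clockwise.
Painter weight 69×9.8 = 676.2 N at distance d → arm d·cos55° → τ = 676.2·d·0.5736 clockwise.
Wall normal N at the top has arm L sinθ = 3.277 m counterclockwise, so Στ = 0 gives N·3.277 = 213.6 + 387.9·d.
ΣFy = 0 ⇒ N_floor = 862.4 N, so the maximum friction is μ_s·N_floor = 0.32×862.4 = 276 N. ΣFx = 0 ⇒ N_wall = f, so at the slipping point N = 276 N.
Substituting: 276×3.277 = 213.6 + 387.9·d ⇒ d = (904.5 − 213.6) / 387.9 = 1.78 m.

d ≈ 1.78 m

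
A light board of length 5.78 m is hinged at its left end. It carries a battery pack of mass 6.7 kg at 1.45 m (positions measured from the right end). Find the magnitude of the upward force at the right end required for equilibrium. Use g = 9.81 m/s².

Sum moments about the left end (the unknown pivot reaction has zero arm there).
Battery pack: 6.7 × 9.81 = 65.73 N down at 1.45 m → arm 4.33 m, τ = 65.73 × 4.33 = 284.6 N·m clockwise.
Net moment of the loads = 284.6 N·m clockwise.
The upward force F acts at the right end, arm 5.78 m, giving F × 5.78 counterclockwise.
For rotational equilibrium, F × 5.78 = 284.6, so F = 284.6 / 5.78 = 49.2 N.

F ≈ 49.2 N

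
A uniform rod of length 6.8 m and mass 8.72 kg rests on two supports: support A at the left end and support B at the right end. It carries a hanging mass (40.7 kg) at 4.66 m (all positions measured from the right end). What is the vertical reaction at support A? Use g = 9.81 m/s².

R_A ≈ 316 N

Take moments about support B.
Beam weight: 8.72 × 9.81 = 85.54 N down at 3.4 m → arm 3.4 m, τ = 85.54 × 3.4 = 290.8 N·m counterclockwise.
Hanging mass: 40.7 × 9.81 = 399.3 N down at 4.66 m → arm 4.66 m, τ = 399.3 × 4.66 = 1861 N·m counterclockwise.
Net load moment about support B = 2152 N·m counterclockwise.
Reaction R at support A is upward at 6.8 m, arm 6.8 m → moment R × 6.8 clockwise.
Στ = 0 ⇒ R × 6.8 = 2152 ⇒ R = 316 N.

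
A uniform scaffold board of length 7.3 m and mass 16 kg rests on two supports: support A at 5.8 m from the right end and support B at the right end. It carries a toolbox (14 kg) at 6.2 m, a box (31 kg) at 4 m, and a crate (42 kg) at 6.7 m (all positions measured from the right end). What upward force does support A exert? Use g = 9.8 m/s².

R_A ≈ 930 N

Take moments about support B.
Beam weight: 16 × 9.8 = 156.8 N down at 3.65 m → arm 3.65 m, τ = 156.8 × 3.65 = 572.3 N·m counterclockwise.
Toolbox: 14 × 9.8 = 137.2 N down at 6.2 m → arm 6.2 m, τ = 137.2 × 6.2 = 850.6 N·m counterclockwise.
Box: 31 × 9.8 = 303.8 N down at 4 m → arm 4 m, τ = 303.8 × 4 = 1215 N·m counterclockwise.
Crate: 42 × 9.8 = 411.6 N down at 6.7 m → arm 6.7 m, τ = 411.6 × 6.7 = 2758 N·m counterclockwise.
Net load moment about support B = 5396 N·m counterclockwise.
Reaction R at support A is upward at 5.8 m, arm 5.8 m → moment R × 5.8 clockwise.
Setting net torque to zero: R × 5.8 = 5396 → R = 930 N.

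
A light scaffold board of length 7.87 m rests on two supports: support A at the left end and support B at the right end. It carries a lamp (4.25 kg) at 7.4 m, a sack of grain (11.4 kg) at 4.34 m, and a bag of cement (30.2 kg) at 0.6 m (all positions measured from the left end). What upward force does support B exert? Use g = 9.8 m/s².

Take moments about support A.
Lamp: 4.25 × 9.8 = 41.65 N down at 7.4 m → arm 7.4 m, τ = 41.65 × 7.4 = 308.2 N·m clockwise.
Sack of grain: 11.4 × 9.8 = 111.7 N down at 4.34 m → arm 4.34 m, τ = 111.7 × 4.34 = 484.8 N·m clockwise.
Bag of cement: 30.2 × 9.8 = 296 N down at 0.6 m → arm 0.6 m, τ = 296 × 0.6 = 177.6 N·m clockwise.
Net load moment about support A = 970.6 N·m clockwise.
Reaction R at support B is upward at 7.87 m, arm 7.87 m → moment R × 7.87 counterclockwise.
Setting net torque to zero: R × 7.87 = 970.6 → R = 123 N.

R_B ≈ 123 N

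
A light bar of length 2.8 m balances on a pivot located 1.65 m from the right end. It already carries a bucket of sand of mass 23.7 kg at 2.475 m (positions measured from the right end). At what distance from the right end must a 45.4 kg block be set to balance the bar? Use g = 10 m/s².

Sum moments about the pivot (at 1.65 m from the right end) (the support reaction has zero arm there).
Bucket of sand: 23.7 × 10 = 237 N down at 2.475 m → arm 0.825 m, τ = 237 × 0.825 = 195.5 N·m counterclockwise.
Net moment of existing loads = 195.5 N·m counterclockwise.
The block weighs 45.4 × 10 = 454 N and must supply an equal clockwise moment, so its lever arm about the pivot is 195.5 / 454 = 0.431 m.
That puts it at 1.65 − 0.431 = 1.22 m from the right end.

x ≈ 1.22 m from the right end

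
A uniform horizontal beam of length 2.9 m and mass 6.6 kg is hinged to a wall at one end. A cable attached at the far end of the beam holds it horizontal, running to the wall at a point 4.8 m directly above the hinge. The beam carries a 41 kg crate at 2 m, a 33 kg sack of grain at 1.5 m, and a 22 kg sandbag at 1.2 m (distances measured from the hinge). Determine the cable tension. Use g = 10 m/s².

Choose the hinge as the axis so the unknown hinge reaction has zero arm there.
Beam weight: 6.6 × 10 = 66 N down at 1.45 m → arm 1.45 m, τ = 66 × 1.45 = 95.7 N·m clockwise.
Crate: 41 × 10 = 410 N down at 2 m → arm 2 m, τ = 410 × 2 = 820 N·m clockwise.
Sack of grain: 33 × 10 = 330 N down at 1.5 m → arm 1.5 m, τ = 330 × 1.5 = 495 N·m clockwise.
Sandbag: 22 × 10 = 220 N down at 1.2 m → arm 1.2 m, τ = 220 × 1.2 = 264 N·m clockwise.
Total clockwise load moment = 1675 N·m.
The cable tension T acts at 2.9 m; only its component perpendicular to the beam, T sinθ, produces torque. sinθ = h/√(h²+d²) = 4.8/√(4.8²+2.9²) = 0.8559.
Setting net torque to zero: T × 2.9 × 0.8559 = 1675 → T = 1675 / 2.482 = 675 N.

T ≈ 675 N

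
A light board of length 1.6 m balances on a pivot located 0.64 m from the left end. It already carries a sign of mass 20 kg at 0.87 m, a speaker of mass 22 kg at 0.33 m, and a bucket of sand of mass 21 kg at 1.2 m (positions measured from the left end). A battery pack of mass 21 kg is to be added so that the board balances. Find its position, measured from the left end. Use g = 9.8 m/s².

Take moments about the pivot (at 0.64 m from the left end).
Sign: 20 × 9.8 = 196 N down at 0.87 m → arm 0.23 m, τ = 196 × 0.23 = 45.08 N·m clockwise.
Speaker: 22 × 9.8 = 215.6 N down at 0.33 m → arm 0.31 m, τ = 215.6 × 0.31 = 66.84 N·m counterclockwise.
Bucket of sand: 21 × 9.8 = 205.8 N down at 1.2 m → arm 0.56 m, τ = 205.8 × 0.56 = 115.2 N·m clockwise.
Net moment of existing loads = 93.44 N·m clockwise.
The battery pack weighs 21 × 9.8 = 205.8 N and must supply an equal counterclockwise moment, so its lever arm about the pivot is 93.44 / 205.8 = 0.454 m.
That puts it at 0.64 − 0.454 = 0.186 m from the left end.

x ≈ 0.186 m from the left end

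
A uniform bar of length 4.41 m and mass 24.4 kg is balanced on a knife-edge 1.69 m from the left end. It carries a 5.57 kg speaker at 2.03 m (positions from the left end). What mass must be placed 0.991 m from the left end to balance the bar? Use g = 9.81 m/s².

Taking torques about the knife-edge (at 1.69 m from the left end):
Beam weight: 24.4 × 9.81 = 239.4 N down at 2.205 m → arm 0.515 m, τ = 239.4 × 0.515 = 123.3 N·m clockwise.
Speaker: 5.57 × 9.81 = 54.64 N down at 2.03 m → arm 0.34 m, τ = 54.64 × 0.34 = 18.58 N·m clockwise.
Net moment of known loads = 141.9 N·m clockwise.
An unknown mass m at 0.991 m has arm 0.699 m; its moment is m·g·0.699 counterclockwise.
Setting net torque to zero: m × 9.81 × 0.699 = 141.9 → m = 141.9 / (9.81 × 0.699) = 20.7 kg.

m ≈ 20.7 kg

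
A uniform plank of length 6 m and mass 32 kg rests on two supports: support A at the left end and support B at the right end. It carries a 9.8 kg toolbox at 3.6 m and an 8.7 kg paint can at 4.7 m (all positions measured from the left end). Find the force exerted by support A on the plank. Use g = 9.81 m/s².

Sum moments about support B (its reaction then has zero moment arm).
Beam weight: 32 × 9.81 = 313.9 N down at 3 m → arm 3 m, τ = 313.9 × 3 = 941.7 N·m counterclockwise.
Toolbox: 9.8 × 9.81 = 96.14 N down at 3.6 m → arm 2.4 m, τ = 96.14 × 2.4 = 230.7 N·m counterclockwise.
Paint can: 8.7 × 9.81 = 85.35 N down at 4.7 m → arm 1.3 m, τ = 85.35 × 1.3 = 111 N·m counterclockwise.
Net load moment about support B = 1283 N·m counterclockwise.
Reaction R at support A is upward at 0 m, arm 6 m → moment R × 6 clockwise.
Setting net torque to zero: R × 6 = 1283 → R = 214 N.

R_A ≈ 214 N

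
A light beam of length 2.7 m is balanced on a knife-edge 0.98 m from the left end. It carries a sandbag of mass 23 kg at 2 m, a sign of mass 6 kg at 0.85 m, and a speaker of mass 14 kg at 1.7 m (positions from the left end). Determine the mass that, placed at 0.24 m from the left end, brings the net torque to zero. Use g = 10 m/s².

Choose the knife-edge (at 0.98 m from the left end) as the axis so the support reaction has zero arm there.
Sandbag: 23 × 10 = 230 N down at 2 m → arm 1.02 m, τ = 230 × 1.02 = 234.6 N·m clockwise.
Sign: 6 × 10 = 60 N down at 0.85 m → arm 0.13 m, τ = 60 × 0.13 = 7.8 N·m counterclockwise.
Speaker: 14 × 10 = 140 N down at 1.7 m → arm 0.72 m, τ = 140 × 0.72 = 100.8 N·m clockwise.
Net moment of known loads = 327.6 N·m clockwise.
An unknown mass m at 0.24 m has arm 0.74 m; its moment is m·g·0.74 counterclockwise.
Balancing moments: m × 10 × 0.74 = 327.6, giving m = 327.6 / (10 × 0.74) = 44.3 kg.

m ≈ 44.3 kg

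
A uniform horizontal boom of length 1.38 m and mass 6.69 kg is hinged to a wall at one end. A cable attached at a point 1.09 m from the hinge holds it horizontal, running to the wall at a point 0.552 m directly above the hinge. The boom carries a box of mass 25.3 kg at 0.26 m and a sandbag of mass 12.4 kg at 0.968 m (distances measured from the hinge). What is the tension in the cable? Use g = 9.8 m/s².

T ≈ 462 N

Sum moments about the hinge (the unknown hinge reaction has zero arm there).
Beam weight: 6.69 × 9.8 = 65.56 N down at 0.69 m → arm 0.69 m, τ = 65.56 × 0.69 = 45.24 N·m clockwise.
Box: 25.3 × 9.8 = 247.9 N down at 0.26 m → arm 0.26 m, τ = 247.9 × 0.26 = 64.45 N·m clockwise.
Sandbag: 12.4 × 9.8 = 121.5 N down at 0.968 m → arm 0.968 m, τ = 121.5 × 0.968 = 117.6 N·m clockwise.
Total clockwise load moment = 227.3 N·m.
The cable tension T acts at 1.09 m; only its component perpendicular to the boom, T sinθ, produces torque. sinθ = h/√(h²+d²) = 0.552/√(0.552²+1.09²) = 0.4518.
For rotational equilibrium, T × 1.09 × 0.4518 = 227.3, so T = 227.3 / 0.4925 = 462 N.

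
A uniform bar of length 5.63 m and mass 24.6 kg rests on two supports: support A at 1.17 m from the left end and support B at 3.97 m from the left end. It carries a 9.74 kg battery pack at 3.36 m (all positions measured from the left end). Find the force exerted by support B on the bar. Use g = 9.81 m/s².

R_B ≈ 217 N

Taking torques about support A:
Beam weight: 24.6 × 9.81 = 241.3 N down at 2.815 m → arm 1.645 m, τ = 241.3 × 1.645 = 396.9 N·m clockwise.
Battery pack: 9.74 × 9.81 = 95.55 N down at 3.36 m → arm 2.19 m, τ = 95.55 × 2.19 = 209.3 N·m clockwise.
Net load moment about support A = 606.2 N·m clockwise.
Reaction R at support B is upward at 3.97 m, arm 2.8 m → moment R × 2.8 counterclockwise.
Setting net torque to zero: R × 2.8 = 606.2 → R = 217 N.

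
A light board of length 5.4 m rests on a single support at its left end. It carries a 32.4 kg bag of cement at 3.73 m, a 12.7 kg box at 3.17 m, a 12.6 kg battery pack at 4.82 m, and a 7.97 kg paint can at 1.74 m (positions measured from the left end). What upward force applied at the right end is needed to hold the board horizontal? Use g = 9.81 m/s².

F ≈ 428 N

Taking torques about the left end:
Bag of cement: 32.4 × 9.81 = 317.8 N down at 3.73 m → arm 3.73 m, τ = 317.8 × 3.73 = 1185 N·m clockwise.
Box: 12.7 × 9.81 = 124.6 N down at 3.17 m → arm 3.17 m, τ = 124.6 × 3.17 = 395 N·m clockwise.
Battery pack: 12.6 × 9.81 = 123.6 N down at 4.82 m → arm 4.82 m, τ = 123.6 × 4.82 = 595.8 N·m clockwise.
Paint can: 7.97 × 9.81 = 78.19 N down at 1.74 m → arm 1.74 m, τ = 78.19 × 1.74 = 136.1 N·m clockwise.
Net moment of the loads = 2312 N·m clockwise.
The upward force F acts at the right end, arm 5.4 m, giving F × 5.4 counterclockwise.
Setting net torque to zero: F × 5.4 = 2312 → F = 2312 / 5.4 = 428 N.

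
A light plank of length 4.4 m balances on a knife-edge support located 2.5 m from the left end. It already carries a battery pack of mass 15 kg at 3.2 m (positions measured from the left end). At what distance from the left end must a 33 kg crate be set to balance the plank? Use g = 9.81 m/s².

x ≈ 2.18 m from the left end

Sum moments about the knife-edge support (at 2.5 m from the left end) (the support reaction has zero arm there).
Battery pack: 15 × 9.81 = 147.2 N down at 3.2 m → arm 0.7 m, τ = 147.2 × 0.7 = 103 N·m clockwise.
Net moment of existing loads = 103 N·m clockwise.
The crate weighs 33 × 9.81 = 323.7 N and must supply an equal counterclockwise moment, so its lever arm about the knife-edge support is 103 / 323.7 = 0.318 m.
That puts it at 2.5 − 0.318 = 2.18 m from the left end.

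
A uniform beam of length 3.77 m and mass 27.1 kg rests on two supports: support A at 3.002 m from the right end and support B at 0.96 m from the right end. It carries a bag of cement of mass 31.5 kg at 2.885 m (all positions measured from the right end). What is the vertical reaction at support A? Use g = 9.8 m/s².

About support B:
Beam weight: 27.1 × 9.8 = 265.6 N down at 1.885 m → arm 0.925 m, τ = 265.6 × 0.925 = 245.7 N·m counterclockwise.
Bag of cement: 31.5 × 9.8 = 308.7 N down at 2.885 m → arm 1.925 m, τ = 308.7 × 1.925 = 594.2 N·m counterclockwise.
Net load moment about support B = 839.9 N·m counterclockwise.
Reaction R at support A is upward at 3.002 m, arm 2.042 m → moment R × 2.042 clockwise.
For rotational equilibrium, R × 2.042 = 839.9, so R = 411 N.

R_A ≈ 411 N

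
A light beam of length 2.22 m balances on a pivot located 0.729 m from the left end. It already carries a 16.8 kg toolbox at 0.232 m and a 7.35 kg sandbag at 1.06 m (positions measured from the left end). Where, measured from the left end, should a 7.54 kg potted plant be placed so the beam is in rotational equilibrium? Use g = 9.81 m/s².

x ≈ 1.51 m from the left end

Taking torques about the pivot (at 0.729 m from the left end):
Toolbox: 16.8 × 9.81 = 164.8 N down at 0.232 m → arm 0.497 m, τ = 164.8 × 0.497 = 81.91 N·m counterclockwise.
Sandbag: 7.35 × 9.81 = 72.1 N down at 1.06 m → arm 0.331 m, τ = 72.1 × 0.331 = 23.87 N·m clockwise.
Net moment of existing loads = 58.04 N·m counterclockwise.
The potted plant weighs 7.54 × 9.81 = 73.97 N and must supply an equal clockwise moment, so its lever arm about the pivot is 58.04 / 73.97 = 0.785 m.
That puts it at 0.729 + 0.785 = 1.51 m from the left end.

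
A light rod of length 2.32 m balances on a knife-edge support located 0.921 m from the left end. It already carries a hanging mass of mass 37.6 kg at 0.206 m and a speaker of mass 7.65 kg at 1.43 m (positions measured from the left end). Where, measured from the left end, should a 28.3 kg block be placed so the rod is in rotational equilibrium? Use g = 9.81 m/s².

x ≈ 1.73 m from the left end

Choose the knife-edge support (at 0.921 m from the left end) as the axis so the support reaction has zero arm there.
Hanging mass: 37.6 × 9.81 = 368.9 N down at 0.206 m → arm 0.715 m, τ = 368.9 × 0.715 = 263.8 N·m counterclockwise.
Speaker: 7.65 × 9.81 = 75.05 N down at 1.43 m → arm 0.509 m, τ = 75.05 × 0.509 = 38.2 N·m clockwise.
Net moment of existing loads = 225.6 N·m counterclockwise.
The block weighs 28.3 × 9.81 = 277.6 N and must supply an equal clockwise moment, so its lever arm about the knife-edge support is 225.6 / 277.6 = 0.813 m.
That puts it at 0.921 + 0.813 = 1.73 m from the left end.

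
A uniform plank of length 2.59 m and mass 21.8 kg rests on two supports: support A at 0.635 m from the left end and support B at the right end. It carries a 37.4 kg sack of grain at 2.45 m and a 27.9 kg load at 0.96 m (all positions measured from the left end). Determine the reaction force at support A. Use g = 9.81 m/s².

R_A ≈ 396 N

Sum moments about support B (its reaction then has zero moment arm).
Beam weight: 21.8 × 9.81 = 213.9 N down at 1.295 m → arm 1.295 m, τ = 213.9 × 1.295 = 277 N·m counterclockwise.
Sack of grain: 37.4 × 9.81 = 366.9 N down at 2.45 m → arm 0.14 m, τ = 366.9 × 0.14 = 51.37 N·m counterclockwise.
Load: 27.9 × 9.81 = 273.7 N down at 0.96 m → arm 1.63 m, τ = 273.7 × 1.63 = 446.1 N·m counterclockwise.
Net load moment about support B = 774.5 N·m counterclockwise.
Reaction R at support A is upward at 0.635 m, arm 1.955 m → moment R × 1.955 clockwise.
For rotational equilibrium, R × 1.955 = 774.5, so R = 396 N.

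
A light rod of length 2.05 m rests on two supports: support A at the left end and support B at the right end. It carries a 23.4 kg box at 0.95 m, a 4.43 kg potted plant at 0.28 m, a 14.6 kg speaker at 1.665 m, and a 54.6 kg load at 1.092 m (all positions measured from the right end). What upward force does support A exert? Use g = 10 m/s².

R_A ≈ 524 N

Sum moments about support B (its reaction then has zero moment arm).
Box: 23.4 × 10 = 234 N down at 0.95 m → arm 0.95 m, τ = 234 × 0.95 = 222.3 N·m counterclockwise.
Potted plant: 4.43 × 10 = 44.3 N down at 0.28 m → arm 0.28 m, τ = 44.3 × 0.28 = 12.4 N·m counterclockwise.
Speaker: 14.6 × 10 = 146 N down at 1.665 m → arm 1.665 m, τ = 146 × 1.665 = 243.1 N·m counterclockwise.
Load: 54.6 × 10 = 546 N down at 1.092 m → arm 1.092 m, τ = 546 × 1.092 = 596.2 N·m counterclockwise.
Net load moment about support B = 1074 N·m counterclockwise.
Reaction R at support A is upward at 2.05 m, arm 2.05 m → moment R × 2.05 clockwise.
Setting net torque to zero: R × 2.05 = 1074 → R = 524 N.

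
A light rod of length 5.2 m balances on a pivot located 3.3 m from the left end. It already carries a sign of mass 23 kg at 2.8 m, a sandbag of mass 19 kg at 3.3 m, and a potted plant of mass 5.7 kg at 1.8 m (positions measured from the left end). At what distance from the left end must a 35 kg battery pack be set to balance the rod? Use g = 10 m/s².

Choose the pivot (at 3.3 m from the left end) as the axis so the support reaction has zero arm there.
Sign: 23 × 10 = 230 N down at 2.8 m → arm 0.5 m, τ = 230 × 0.5 = 115 N·m counterclockwise.
Sandbag: acts at the pivot, moment arm 0 → no torque.
Potted plant: 5.7 × 10 = 57 N down at 1.8 m → arm 1.5 m, τ = 57 × 1.5 = 85.5 N·m counterclockwise.
Net moment of existing loads = 200.5 N·m counterclockwise.
The battery pack weighs 35 × 10 = 350 N and must supply an equal clockwise moment, so its lever arm about the pivot is 200.5 / 350 = 0.573 m.
That puts it at 3.3 + 0.573 = 3.87 m from the left end.

x ≈ 3.87 m from the left end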